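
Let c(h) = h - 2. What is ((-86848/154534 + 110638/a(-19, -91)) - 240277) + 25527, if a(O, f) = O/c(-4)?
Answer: -263977503730/1468073 ≈ -1.7981e+5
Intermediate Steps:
c(h) = -2 + h
a(O, f) = -O/6 (a(O, f) = O/(-2 - 4) = O/(-6) = O*(-1/6) = -O/6)
((-86848/154534 + 110638/a(-19, -91)) - 240277) + 25527 = ((-86848/154534 + 110638/((-1/6*(-19)))) - 240277) + 25527 = ((-86848*1/154534 + 110638/(19/6)) - 240277) + 25527 = ((-43424/77267 + 110638*(6/19)) - 240277) + 25527 = ((-43424/77267 + 663828/19) - 240277) + 25527 = (51291173020/1468073 - 240277) + 25527 = -301453003201/1468073 + 25527 = -263977503730/1468073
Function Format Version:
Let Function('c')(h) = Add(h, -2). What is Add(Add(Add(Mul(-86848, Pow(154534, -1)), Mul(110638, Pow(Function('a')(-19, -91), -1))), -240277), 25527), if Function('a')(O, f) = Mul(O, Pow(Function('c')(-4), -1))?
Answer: Rational(-263977503730, 1468073) ≈ -1.7981e+5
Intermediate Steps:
Function('c')(h) = Add(-2, h)
Function('a')(O, f) = Mul(Rational(-1, 6), O) (Function('a')(O, f) = Mul(O, Pow(Add(-2, -4), -1)) = Mul(O, Pow(-6, -1)) = Mul(O, Rational(-1, 6)) = Mul(Rational(-1, 6), O))
Add(Add(Add(Mul(-86848, Pow(154534, -1)), Mul(110638, Pow(Function('a')(-19, -91), -1))), -240277), 25527) = Add(Add(Add(Mul(-86848, Pow(154534, -1)), Mul(110638, Pow(Mul(Rational(-1, 6), -19), -1))), -240277), 25527) = Add(Add(Add(Mul(-86848, Rational(1, 154534)), Mul(110638, Pow(Rational(19, 6), -1))), -240277), 25527) = Add(Add(Add(Rational(-43424, 77267), Mul(110638, Rational(6, 19))), -240277), 25527) = Add(Add(Add(Rational(-43424, 77267), Rational(663828, 19)), -240277), 25527) = Add(Add(Rational(51291173020, 1468073), -240277), 25527) = Add(Rational(-301453003201, 1468073), 25527) = Rational(-263977503730, 1468073)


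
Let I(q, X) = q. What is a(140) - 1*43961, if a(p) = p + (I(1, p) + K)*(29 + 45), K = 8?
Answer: -43155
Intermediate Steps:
a(p) = 666 + p (a(p) = p + (1 + 8)*(29 + 45) = p + 9*74 = p + 666 = 666 + p)
a(140) - 1*43961 = (666 + 140) - 1*43961 = 806 - 43961 = -43155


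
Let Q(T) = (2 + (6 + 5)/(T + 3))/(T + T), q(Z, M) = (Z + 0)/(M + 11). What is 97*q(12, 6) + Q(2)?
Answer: 23637/340 ≈ 69.521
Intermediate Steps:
q(Z, M) = Z/(11 + M)
Q(T) = (2 + 11/(3 + T))/(2*T) (Q(T) = (2 + 11/(3 + T))/((2*T)) = (2 + 11/(3 + T))*(1/(2*T)) = (2 + 11/(3 + T))/(2*T))
97*q(12, 6) + Q(2) = 97*(12/(11 + 6)) + (17/2 + 2)/(2*(3 + 2)) = 97*(12/17) + (½)*(21/2)/5 = 97*(12*(1/17)) + (½)*(⅕)*(21/2) = 97*(12/17) + 21/20 = 1164/17 + 21/20 = 23637/340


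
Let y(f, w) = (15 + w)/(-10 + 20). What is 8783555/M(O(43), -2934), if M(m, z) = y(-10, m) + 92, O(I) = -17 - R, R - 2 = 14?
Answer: 3992525/41 ≈ 97379.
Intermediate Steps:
R = 16 (R = 2 + 14 = 16)
y(f, w) = 3/2 + w/10 (y(f, w) = (15 + w)/10 = (15 + w)*(⅒) = 3/2 + w/10)
O(I) = -33 (O(I) = -17 - 1*16 = -17 - 16 = -33)
M(m, z) = 187/2 + m/10 (M(m, z) = (3/2 + m/10) + 92 = 187/2 + m/10)
8783555/M(O(43), -2934) = 8783555/(187/2 + (⅒)*(-33)) = 8783555/(187/2 - 33/10) = 8783555/(451/5) = 8783555*(5/451) = 3992525/41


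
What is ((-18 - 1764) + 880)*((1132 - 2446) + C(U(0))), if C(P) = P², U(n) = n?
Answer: 1185228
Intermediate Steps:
((-18 - 1764) + 880)*((1132 - 2446) + C(U(0))) = ((-18 - 1764) + 880)*((1132 - 2446) + 0²) = (-1782 + 880)*(-1314 + 0) = -902*(-1314) = 1185228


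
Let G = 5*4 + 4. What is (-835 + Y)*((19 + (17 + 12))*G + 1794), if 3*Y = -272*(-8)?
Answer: -323078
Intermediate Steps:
G = 24 (G = 20 + 4 = 24)
Y = 2176/3 (Y = (-272*(-8))/3 = (1/3)*2176 = 2176/3 ≈ 725.33)
(-835 + Y)*((19 + (17 + 12))*G + 1794) = (-835 + 2176/3)*((19 + (17 + 12))*24 + 1794) = -329*((19 + 29)*24 + 1794)/3 = -329*(48*24 + 1794)/3 = -329*(1152 + 1794)/3 = -329/3*2946 = -323078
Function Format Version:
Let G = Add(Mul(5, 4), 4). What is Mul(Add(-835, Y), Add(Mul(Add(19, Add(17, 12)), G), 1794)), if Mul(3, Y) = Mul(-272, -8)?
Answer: -323078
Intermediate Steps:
G = 24 (G = Add(20, 4) = 24)
Y = Rational(2176, 3) (Y = Mul(Rational(1, 3), Mul(-272, -8)) = Mul(Rational(1, 3), 2176) = Rational(2176, 3) ≈ 725.33)
Mul(Add(-835, Y), Add(Mul(Add(19, Add(17, 12)), G), 1794)) = Mul(Add(-835, Rational(2176, 3)), Add(Mul(Add(19, Add(17, 12)), 24), 1794)) = Mul(Rational(-329, 3), Add(Mul(Add(19, 29), 24), 1794)) = Mul(Rational(-329, 3), Add(Mul(48, 24), 1794)) = Mul(Rational(-329, 3), Add(1152, 1794)) = Mul(Rational(-329, 3), 2946) = -323078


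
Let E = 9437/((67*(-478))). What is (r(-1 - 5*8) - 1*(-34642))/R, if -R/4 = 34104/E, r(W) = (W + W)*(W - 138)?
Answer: 19393035/182035784 ≈ 0.10653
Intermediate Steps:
E = -9437/32026 (E = 9437/(-32026) = 9437*(-1/32026) = -9437/32026 ≈ -0.29467)
r(W) = 2*W*(-138 + W) (r(W) = (2*W)*(-138 + W) = 2*W*(-138 + W))
R = 4368858816/9437 (R = -136416/(-9437/32026) = -136416*(-32026)/9437 = -4*(-1092214704/9437) = 4368858816/9437 ≈ 4.6295e+5)
(r(-1 - 5*8) - 1*(-34642))/R = (2*(-1 - 5*8)*(-138 + (-1 - 5*8)) - 1*(-34642))/(4368858816/9437) = (2*(-1 - 40)*(-138 + (-1 - 40)) + 34642)*(9437/4368858816) = (2*(-41)*(-138 - 41) + 34642)*(9437/4368858816) = (2*(-41)*(-179) + 34642)*(9437/4368858816) = (14678 + 34642)*(9437/4368858816) = 49320*(9437/4368858816) = 19393035/182035784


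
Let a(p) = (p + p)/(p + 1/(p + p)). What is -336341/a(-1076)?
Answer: -778815411573/4631104 ≈ -1.6817e+5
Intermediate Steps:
a(p) = 2*p/(p + 1/(2*p)) (a(p) = (2*p)/(p + 1/(2*p)) = 2*p/(p + 1/(2*p)))
-336341/a(-1076) = -336341/(4*(-1076)²/(1 + 2*(-1076)²)) = -336341/(4*1157776/(1 + 2*1157776)) = -336341/(4*1157776/(1 + 2315552)) = -336341/(4*1157776/2315553) = -336341/(4*1157776*(1/2315553)) = -336341/4631104/2315553 = -336341*2315553/4631104 = -778815411573/4631104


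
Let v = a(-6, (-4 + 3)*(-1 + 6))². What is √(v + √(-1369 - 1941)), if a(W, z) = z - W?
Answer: √(1 + I*√3310) ≈ 5.4102 + 5.317*I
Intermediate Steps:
v = 1 (v = ((-4 + 3)*(-1 + 6) - 1*(-6))² = (-1*5 + 6)² = (-5 + 6)² = 1² = 1)
√(v + √(-1369 - 1941)) = √(1 + √(-1369 - 1941)) = √(1 + √(-3310)) = √(1 + I*√3310)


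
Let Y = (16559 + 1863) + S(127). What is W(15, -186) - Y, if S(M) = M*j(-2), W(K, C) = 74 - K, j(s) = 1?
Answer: -18490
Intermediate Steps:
S(M) = M (S(M) = M*1 = M)
Y = 18549 (Y = (16559 + 1863) + 127 = 18422 + 127 = 18549)
W(15, -186) - Y = (74 - 1*15) - 1*18549 = (74 - 15) - 18549 = 59 - 18549 = -18490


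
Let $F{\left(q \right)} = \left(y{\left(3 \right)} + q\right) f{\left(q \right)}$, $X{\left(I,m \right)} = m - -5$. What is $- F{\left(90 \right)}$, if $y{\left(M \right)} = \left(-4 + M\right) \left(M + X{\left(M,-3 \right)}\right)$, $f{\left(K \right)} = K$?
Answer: $-7650$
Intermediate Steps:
$X{\left(I,m \right)} = 5 + m$ ($X{\left(I,m \right)} = m + 5 = 5 + m$)
$y{\left(M \right)} = \left(-4 + M\right) \left(2 + M\right)$ ($y{\left(M \right)} = \left(-4 + M\right) \left(M + \left(5 - 3\right)\right) = \left(-4 + M\right) \left(M + 2\right) = \left(-4 + M\right) \left(2 + M\right)$)
$F{\left(q \right)} = q \left(-5 + q\right)$ ($F{\left(q \right)} = \left(\left(-8 + 3^{2} - 6\right) + q\right) q = \left(\left(-8 + 9 - 6\right) + q\right) q = \left(-5 + q\right) q = q \left(-5 + q\right)$)
$- F{\left(90 \right)} = - 90 \left(-5 + 90\right) = - 90 \cdot 85 = \left(-1\right) 7650 = -7650$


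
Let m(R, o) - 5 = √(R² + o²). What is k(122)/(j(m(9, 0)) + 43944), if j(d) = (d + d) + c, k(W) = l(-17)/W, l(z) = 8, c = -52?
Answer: 1/669780 ≈ 1.4930e-6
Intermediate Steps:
m(R, o) = 5 + √(R² + o²)
k(W) = 8/W
j(d) = -52 + 2*d (j(d) = (d + d) - 52 = 2*d - 52 = -52 + 2*d)
k(122)/(j(m(9, 0)) + 43944) = (8/122)/((-52 + 2*(5 + √(9² + 0²))) + 43944) = (8*(1/122))/((-52 + 2*(5 + √(81 + 0))) + 43944) = 4/(61*((-52 + 2*(5 + √81)) + 43944)) = 4/(61*((-52 + 2*(5 + 9)) + 43944)) = 4/(61*((-52 + 2*14) + 43944)) = 4/(61*((-52 + 28) + 43944)) = 4/(61*(-24 + 43944)) = (4/61)/43920 = (4/61)*(1/43920) = 1/669780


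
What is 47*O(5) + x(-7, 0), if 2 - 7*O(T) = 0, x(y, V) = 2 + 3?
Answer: 129/7 ≈ 18.429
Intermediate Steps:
x(y, V) = 5
O(T) = 2/7 (O(T) = 2/7 - ⅐*0 = 2/7 + 0 = 2/7)
47*O(5) + x(-7, 0) = 47*(2/7) + 5 = 94/7 + 5 = 129/7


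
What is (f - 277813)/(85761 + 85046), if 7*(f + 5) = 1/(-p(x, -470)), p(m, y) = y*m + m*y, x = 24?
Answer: -43873018559/26973841440 ≈ -1.6265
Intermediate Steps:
p(m, y) = 2*m*y (p(m, y) = m*y + m*y = 2*m*y)
f = -789599/157920 (f = -5 + 1/(7*((-2*24*(-470)))) = -5 + 1/(7*((-1*(-22560)))) = -5 + (⅐)/22560 = -5 + (⅐)*(1/22560) = -5 + 1/157920 = -789599/157920 ≈ -5.0000)
(f - 277813)/(85761 + 85046) = (-789599/157920 - 277813)/(85761 + 85046) = -43873018559/157920/170807 = -43873018559/157920*1/170807 = -43873018559/26973841440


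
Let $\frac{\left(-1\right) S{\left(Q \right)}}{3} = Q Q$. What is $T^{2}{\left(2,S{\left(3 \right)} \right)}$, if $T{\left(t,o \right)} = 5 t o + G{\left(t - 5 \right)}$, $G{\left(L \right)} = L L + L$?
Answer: $69696$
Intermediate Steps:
$S{\left(Q \right)} = - 3 Q^{2}$ ($S{\left(Q \right)} = - 3 Q Q = - 3 Q^{2}$)
$G{\left(L \right)} = L + L^{2}$ ($G{\left(L \right)} = L^{2} + L = L + L^{2}$)
$T{\left(t,o \right)} = \left(-5 + t\right) \left(-4 + t\right) + 5 o t$ ($T{\left(t,o \right)} = 5 t o + \left(t - 5\right) \left(1 + \left(t - 5\right)\right) = 5 o t + \left(-5 + t\right) \left(1 + \left(-5 + t\right)\right) = 5 o t + \left(-5 + t\right) \left(-4 + t\right) = \left(-5 + t\right) \left(-4 + t\right) + 5 o t$)
$T^{2}{\left(2,S{\left(3 \right)} \right)} = \left(\left(-5 + 2\right) \left(-4 + 2\right) + 5 \left(- 3 \cdot 3^{2}\right) 2\right)^{2} = \left(\left(-3\right) \left(-2\right) + 5 \left(\left(-3\right) 9\right) 2\right)^{2} = \left(6 + 5 \left(-27\right) 2\right)^{2} = \left(6 - 270\right)^{2} = \left(-264\right)^{2} = 69696$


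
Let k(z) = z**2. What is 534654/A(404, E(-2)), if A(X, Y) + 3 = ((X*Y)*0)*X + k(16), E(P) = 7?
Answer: 534654/253 ≈ 2113.3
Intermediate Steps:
A(X, Y) = 253 (A(X, Y) = -3 + (((X*Y)*0)*X + 16**2) = -3 + (0*X + 256) = -3 + (0 + 256) = -3 + 256 = 253)
534654/A(404, E(-2)) = 534654/253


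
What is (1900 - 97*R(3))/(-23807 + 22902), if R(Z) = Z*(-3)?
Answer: -2773/905 ≈ -3.0641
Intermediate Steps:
R(Z) = -3*Z
(1900 - 97*R(3))/(-23807 + 22902) = (1900 - (-291)*3)/(-23807 + 22902) = (1900 - 97*(-9))/(-905) = (1900 + 873)*(-1/905) = 2773*(-1/905) = -2773/905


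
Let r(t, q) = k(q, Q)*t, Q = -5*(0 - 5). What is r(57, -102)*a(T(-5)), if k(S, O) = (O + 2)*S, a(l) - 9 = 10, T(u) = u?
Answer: -2982582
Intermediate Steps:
a(l) = 19 (a(l) = 9 + 10 = 19)
Q = 25 (Q = -5*(-5) = 25)
k(S, O) = S*(2 + O) (k(S, O) = (2 + O)*S = S*(2 + O))
r(t, q) = 27*q*t (r(t, q) = (q*(2 + 25))*t = (q*27)*t = (27*q)*t = 27*q*t)
r(57, -102)*a(T(-5)) = (27*(-102)*57)*19 = -156978*19 = -2982582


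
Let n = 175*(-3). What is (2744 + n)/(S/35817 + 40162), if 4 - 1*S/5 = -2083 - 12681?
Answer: 79477923/1438556194 ≈ 0.055248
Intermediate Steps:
n = -525
S = 73840 (S = 20 - 5*(-2083 - 12681) = 20 - 5*(-14764) = 20 + 73820 = 73840)
(2744 + n)/(S/35817 + 40162) = (2744 - 525)/(73840/35817 + 40162) = 2219/(73840*(1/35817) + 40162) = 2219/(73840/35817 + 40162) = 2219/(1438556194/35817) = 2219*(35817/1438556194) = 79477923/1438556194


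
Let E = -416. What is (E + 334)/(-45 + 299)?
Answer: -41/127 ≈ -0.32283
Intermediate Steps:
(E + 334)/(-45 + 299) = (-416 + 334)/(-45 + 299) = -82/254 = -82*1/254 = -41/127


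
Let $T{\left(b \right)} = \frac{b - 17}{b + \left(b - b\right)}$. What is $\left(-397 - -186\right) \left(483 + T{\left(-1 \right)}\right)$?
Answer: $-105711$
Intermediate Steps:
$T{\left(b \right)} = \frac{-17 + b}{b}$ ($T{\left(b \right)} = \frac{-17 + b}{b + 0} = \frac{-17 + b}{b}$)
$\left(-397 - -186\right) \left(483 + T{\left(-1 \right)}\right) = \left(-397 - -186\right) \left(483 + \frac{-17 - 1}{-1}\right) = \left(-397 + 186\right) \left(483 - -18\right) = - 211 \left(483 + 18\right) = \left(-211\right) 501 = -105711$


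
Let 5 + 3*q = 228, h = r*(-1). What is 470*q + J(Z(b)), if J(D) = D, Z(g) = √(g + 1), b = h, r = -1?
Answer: 104810/3 + √2 ≈ 34938.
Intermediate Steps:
h = 1 (h = -1*(-1) = 1)
q = 223/3 (q = -5/3 + (⅓)*228 = -5/3 + 76 = 223/3 ≈ 74.333)
b = 1
Z(g) = √(1 + g)
470*q + J(Z(b)) = 470*(223/3) + √(1 + 1) = 104810/3 + √2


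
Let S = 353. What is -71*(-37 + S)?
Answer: -22436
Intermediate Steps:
-71*(-37 + S) = -71*(-37 + 353) = -71*316 = -22436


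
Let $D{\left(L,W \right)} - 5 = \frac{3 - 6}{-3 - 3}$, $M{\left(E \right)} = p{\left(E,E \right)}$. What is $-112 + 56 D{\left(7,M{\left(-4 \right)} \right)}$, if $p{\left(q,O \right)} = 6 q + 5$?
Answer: $196$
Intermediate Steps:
$p{\left(q,O \right)} = 5 + 6 q$
$M{\left(E \right)} = 5 + 6 E$
$D{\left(L,W \right)} = \frac{11}{2}$ ($D{\left(L,W \right)} = 5 + \frac{3 - 6}{-3 - 3} = 5 - \frac{3}{-6} = 5 - - \frac{1}{2} = 5 + \frac{1}{2} = \frac{11}{2}$)
$-112 + 56 D{\left(7,M{\left(-4 \right)} \right)} = -112 + 56 \cdot \frac{11}{2} = -112 + 308 = 196$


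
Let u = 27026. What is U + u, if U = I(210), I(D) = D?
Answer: 27236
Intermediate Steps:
U = 210
U + u = 210 + 27026 = 27236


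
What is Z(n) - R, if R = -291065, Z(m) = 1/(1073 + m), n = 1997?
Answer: 893569551/3070 ≈ 2.9107e+5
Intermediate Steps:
Z(n) - R = 1/(1073 + 1997) - 1*(-291065) = 1/3070 + 291065 = 893569551/3070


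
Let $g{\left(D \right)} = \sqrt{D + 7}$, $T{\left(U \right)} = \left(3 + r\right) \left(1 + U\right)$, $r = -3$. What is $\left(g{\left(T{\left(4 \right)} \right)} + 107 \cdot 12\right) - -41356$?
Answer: $42640 + \sqrt{7} \approx 42643.0$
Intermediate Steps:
$T{\left(U \right)} = 0$ ($T{\left(U \right)} = \left(3 - 3\right) \left(1 + U\right) = 0 \left(1 + U\right) = 0$)
$g{\left(D \right)} = \sqrt{7 + D}$
$\left(g{\left(T{\left(4 \right)} \right)} + 107 \cdot 12\right) - -41356 = \left(\sqrt{7 + 0} + 107 \cdot 12\right) - -41356 = \left(\sqrt{7} + 1284\right) + 41356 = \left(1284 + \sqrt{7}\right) + 41356 = 42640 + \sqrt{7}$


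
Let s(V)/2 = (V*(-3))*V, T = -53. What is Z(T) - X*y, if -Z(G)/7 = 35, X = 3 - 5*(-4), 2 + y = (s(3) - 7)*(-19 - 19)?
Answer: -53513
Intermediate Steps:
s(V) = -6*V² (s(V) = 2*((V*(-3))*V) = 2*((-3*V)*V) = 2*(-3*V²) = -6*V²)
y = 2316 (y = -2 + (-6*3² - 7)*(-19 - 19) = -2 + (-6*9 - 7)*(-38) = -2 + (-54 - 7)*(-38) = -2 - 61*(-38) = -2 + 2318 = 2316)
X = 23 (X = 3 + 20 = 23)
Z(G) = -245 (Z(G) = -7*35 = -245)
Z(T) - X*y = -245 - 23*2316 = -245 - 1*53268 = -245 - 53268 = -53513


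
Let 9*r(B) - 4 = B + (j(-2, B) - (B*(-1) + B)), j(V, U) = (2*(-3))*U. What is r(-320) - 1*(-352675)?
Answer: 3175679/9 ≈ 3.5285e+5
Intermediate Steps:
j(V, U) = -6*U
r(B) = 4/9 - 5*B/9 (r(B) = 4/9 + (B + (-6*B - (B*(-1) + B)))/9 = 4/9 + (B + (-6*B - (-B + B)))/9 = 4/9 + (B + (-6*B - 1*0))/9 = 4/9 + (B + (-6*B + 0))/9 = 4/9 + (B - 6*B)/9 = 4/9 + (-5*B)/9 = 4/9 - 5*B/9)
r(-320) - 1*(-352675) = (4/9 - 5/9*(-320)) - 1*(-352675) = (4/9 + 1600/9) + 352675 = 1604/9 + 352675 = 3175679/9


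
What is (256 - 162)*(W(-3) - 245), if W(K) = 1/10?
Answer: -115103/5 ≈ -23021.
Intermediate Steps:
W(K) = 1/10
(256 - 162)*(W(-3) - 245) = (256 - 162)*(1/10 - 245) = 94*(-2449/10) = -115103/5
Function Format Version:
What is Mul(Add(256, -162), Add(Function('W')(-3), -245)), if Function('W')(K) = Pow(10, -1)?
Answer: Rational(-115103, 5) ≈ -23021.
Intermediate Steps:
Function('W')(K) = Rational(1, 10)
Mul(Add(256, -162), Add(Function('W')(-3), -245)) = Mul(Add(256, -162), Add(Rational(1, 10), -245)) = Mul(94, Rational(-2449, 10)) = Rational(-115103, 5)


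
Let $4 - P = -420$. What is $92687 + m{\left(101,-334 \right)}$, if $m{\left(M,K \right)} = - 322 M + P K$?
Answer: $-81451$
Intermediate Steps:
$P = 424$ ($P = 4 - -420 = 4 + 420 = 424$)
$m{\left(M,K \right)} = - 322 M + 424 K$
$92687 + m{\left(101,-334 \right)} = 92687 + \left(\left(-322\right) 101 + 424 \left(-334\right)\right) = 92687 - 174138 = -81451$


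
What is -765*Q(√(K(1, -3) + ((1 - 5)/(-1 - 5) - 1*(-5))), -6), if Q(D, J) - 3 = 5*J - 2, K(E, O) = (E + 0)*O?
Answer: 22185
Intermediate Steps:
K(E, O) = E*O
Q(D, J) = 1 + 5*J (Q(D, J) = 3 + (5*J - 2) = 3 + (-2 + 5*J) = 1 + 5*J)
-765*Q(√(K(1, -3) + ((1 - 5)/(-1 - 5) - 1*(-5))), -6) = -765*(1 + 5*(-6)) = -765*(1 - 30) = -765*(-29) = 22185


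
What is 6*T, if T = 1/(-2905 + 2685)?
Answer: -3/110 ≈ -0.027273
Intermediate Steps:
T = -1/220 (T = 1/(-220) = -1/220 ≈ -0.0045455)
6*T = 6*(-1/220) = -3/110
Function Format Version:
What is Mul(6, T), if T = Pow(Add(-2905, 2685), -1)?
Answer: Rational(-3, 110) ≈ -0.027273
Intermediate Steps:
T = Rational(-1, 220) (T = Pow(-220, -1) = Rational(-1, 220) ≈ -0.0045455)
Mul(6, T) = Mul(6, Rational(-1, 220)) = Rational(-3, 110)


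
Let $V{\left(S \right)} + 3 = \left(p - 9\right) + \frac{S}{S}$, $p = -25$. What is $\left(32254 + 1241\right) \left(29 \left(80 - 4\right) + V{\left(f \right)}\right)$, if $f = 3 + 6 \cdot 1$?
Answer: $72617160$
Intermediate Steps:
$f = 9$ ($f = 3 + 6 = 9$)
$V{\left(S \right)} = -36$ ($V{\left(S \right)} = -3 + \left(\left(-25 - 9\right) + \frac{S}{S}\right) = -3 + \left(-34 + 1\right) = -3 - 33 = -36$)
$\left(32254 + 1241\right) \left(29 \left(80 - 4\right) + V{\left(f \right)}\right) = \left(32254 + 1241\right) \left(29 \left(80 - 4\right) - 36\right) = 33495 \left(29 \cdot 76 - 36\right) = 33495 \left(2204 - 36\right) = 33495 \cdot 2168 = 72617160$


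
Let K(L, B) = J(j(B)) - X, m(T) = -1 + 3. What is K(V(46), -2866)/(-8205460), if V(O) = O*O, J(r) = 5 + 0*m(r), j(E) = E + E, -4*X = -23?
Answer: 3/32821840 ≈ 9.1403e-8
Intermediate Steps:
X = 23/4 (X = -1/4*(-23) = 23/4 ≈ 5.7500)
j(E) = 2*E
m(T) = 2
J(r) = 5 (J(r) = 5 + 0*2 = 5 + 0 = 5)
V(O) = O**2
K(L, B) = -3/4 (K(L, B) = 5 - 1*23/4 = 5 - 23/4 = -3/4)
K(V(46), -2866)/(-8205460) = -3/4/(-8205460) = -3/4*(-1/8205460) = 3/32821840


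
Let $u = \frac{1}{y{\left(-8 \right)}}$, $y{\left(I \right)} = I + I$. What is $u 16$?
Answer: $-1$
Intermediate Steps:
$y{\left(I \right)} = 2 I$
$u = - \frac{1}{16}$ ($u = \frac{1}{2 \left(-8\right)} = \frac{1}{-16} = - \frac{1}{16} \approx -0.0625$)
$u 16 = \left(- \frac{1}{16}\right) 16 = -1$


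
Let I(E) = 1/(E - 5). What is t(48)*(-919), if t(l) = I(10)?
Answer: -919/5 ≈ -183.80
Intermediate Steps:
I(E) = 1/(-5 + E)
t(l) = ⅕ (t(l) = 1/(-5 + 10) = 1/5 = ⅕)
t(48)*(-919) = (⅕)*(-919) = -919/5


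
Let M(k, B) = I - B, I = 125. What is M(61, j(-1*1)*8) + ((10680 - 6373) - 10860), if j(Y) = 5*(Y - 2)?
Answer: -6308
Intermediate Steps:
j(Y) = -10 + 5*Y (j(Y) = 5*(-2 + Y) = -10 + 5*Y)
M(k, B) = 125 - B
M(61, j(-1*1)*8) + ((10680 - 6373) - 10860) = (125 - (-10 + 5*(-1*1))*8) + ((10680 - 6373) - 10860) = (125 - (-10 + 5*(-1))*8) + (4307 - 10860) = (125 - (-10 - 5)*8) - 6553 = (125 - (-15)*8) - 6553 = (125 - 1*(-120)) - 6553 = (125 + 120) - 6553 = 245 - 6553 = -6308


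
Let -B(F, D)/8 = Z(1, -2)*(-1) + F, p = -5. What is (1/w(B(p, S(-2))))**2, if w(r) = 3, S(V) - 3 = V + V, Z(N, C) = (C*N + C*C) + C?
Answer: 1/9 ≈ 0.11111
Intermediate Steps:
Z(N, C) = C + C**2 + C*N (Z(N, C) = (C*N + C**2) + C = (C**2 + C*N) + C = C + C**2 + C*N)
S(V) = 3 + 2*V (S(V) = 3 + (V + V) = 3 + 2*V)
B(F, D) = -8*F (B(F, D) = -8*(-2*(1 - 2 + 1)*(-1) + F) = -8*(-2*0*(-1) + F) = -8*(0*(-1) + F) = -8*(0 + F) = -8*F)
(1/w(B(p, S(-2))))**2 = (1/3)**2 = 1/9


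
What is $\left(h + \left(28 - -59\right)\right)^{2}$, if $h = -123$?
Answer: $1296$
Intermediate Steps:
$\left(h + \left(28 - -59\right)\right)^{2} = \left(-123 + \left(28 - -59\right)\right)^{2} = \left(-123 + \left(28 + 59\right)\right)^{2} = \left(-123 + 87\right)^{2} = \left(-36\right)^{2} = 1296$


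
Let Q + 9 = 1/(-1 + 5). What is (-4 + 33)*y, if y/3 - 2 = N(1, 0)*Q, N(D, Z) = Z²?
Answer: 174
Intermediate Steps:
Q = -35/4 (Q = -9 + 1/(-1 + 5) = -9 + 1/4 = -9 + ¼ = -35/4 ≈ -8.7500)
y = 6 (y = 6 + 3*(0²*(-35/4)) = 6 + 3*(0*(-35/4)) = 6 + 3*0 = 6 + 0 = 6)
(-4 + 33)*y = (-4 + 33)*6 = 29*6 = 174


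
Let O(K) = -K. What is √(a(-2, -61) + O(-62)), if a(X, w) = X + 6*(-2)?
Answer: 4*√3 ≈ 6.9282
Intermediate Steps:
a(X, w) = -12 + X (a(X, w) = X - 12 = -12 + X)
√(a(-2, -61) + O(-62)) = √((-12 - 2) - 1*(-62)) = √(-14 + 62) = √48 = 4*√3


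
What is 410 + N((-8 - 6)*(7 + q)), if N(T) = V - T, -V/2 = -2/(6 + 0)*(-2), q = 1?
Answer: 1562/3 ≈ 520.67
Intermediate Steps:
V = -4/3 (V = -2*(-2/(6 + 0))*(-2) = -2*(-2/6)*(-2) = -2*(-2*⅙)*(-2) = -(-2)*(-2)/3 = -2*⅔ = -4/3 ≈ -1.3333)
N(T) = -4/3 - T
410 + N((-8 - 6)*(7 + q)) = 410 + (-4/3 - (-8 - 6)*(7 + 1)) = 410 + (-4/3 - (-14)*8) = 410 + (-4/3 - 1*(-112)) = 410 + (-4/3 + 112) = 410 + 332/3 = 1562/3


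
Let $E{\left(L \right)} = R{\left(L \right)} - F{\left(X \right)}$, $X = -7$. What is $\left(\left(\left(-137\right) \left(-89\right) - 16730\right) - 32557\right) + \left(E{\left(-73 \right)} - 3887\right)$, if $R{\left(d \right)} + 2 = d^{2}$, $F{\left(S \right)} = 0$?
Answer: $-35654$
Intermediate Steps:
$R{\left(d \right)} = -2 + d^{2}$
$E{\left(L \right)} = -2 + L^{2}$ ($E{\left(L \right)} = \left(-2 + L^{2}\right) - 0 = \left(-2 + L^{2}\right) + 0 = -2 + L^{2}$)
$\left(\left(\left(-137\right) \left(-89\right) - 16730\right) - 32557\right) + \left(E{\left(-73 \right)} - 3887\right) = \left(\left(\left(-137\right) \left(-89\right) - 16730\right) - 32557\right) - \left(3889 - 5329\right) = \left(\left(12193 - 16730\right) - 32557\right) + \left(\left(-2 + 5329\right) - 3887\right) = \left(-4537 - 32557\right) + \left(5327 - 3887\right) = -37094 + 1440 = -35654$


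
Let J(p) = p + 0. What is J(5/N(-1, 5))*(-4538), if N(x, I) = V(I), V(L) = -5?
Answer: 4538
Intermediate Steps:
N(x, I) = -5
J(p) = p
J(5/N(-1, 5))*(-4538) = (5/(-5))*(-4538) = (5*(-⅕))*(-4538) = -1*(-4538) = 4538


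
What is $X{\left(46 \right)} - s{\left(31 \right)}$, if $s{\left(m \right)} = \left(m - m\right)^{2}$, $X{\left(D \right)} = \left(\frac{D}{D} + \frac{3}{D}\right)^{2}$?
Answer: $\frac{2401}{2116} \approx 1.1347$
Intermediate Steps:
$X{\left(D \right)} = \left(1 + \frac{3}{D}\right)^{2}$
$s{\left(m \right)} = 0$ ($s{\left(m \right)} = 0^{2} = 0$)
$X{\left(46 \right)} - s{\left(31 \right)} = \frac{\left(3 + 46\right)^{2}}{2116} - 0 = \frac{49^{2}}{2116} + 0 = \frac{1}{2116} \cdot 2401 + 0 = \frac{2401}{2116} + 0 = \frac{2401}{2116}$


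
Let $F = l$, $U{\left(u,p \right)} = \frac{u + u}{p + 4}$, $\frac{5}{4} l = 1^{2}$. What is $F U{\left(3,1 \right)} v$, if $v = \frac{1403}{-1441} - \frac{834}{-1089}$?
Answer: $- \frac{79048}{396275} \approx -0.19948$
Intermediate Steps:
$l = \frac{4}{5}$ ($l = \frac{4 \cdot 1^{2}}{5} = \frac{4}{5} \cdot 1 = \frac{4}{5} \approx 0.8$)
$U{\left(u,p \right)} = \frac{2 u}{4 + p}$
$F = \frac{4}{5} \approx 0.8$
$v = - \frac{9881}{47553}$ ($v = 1403 \left(- \frac{1}{1441}\right) - - \frac{278}{363} = - \frac{1403}{1441} + \frac{278}{363} = - \frac{9881}{47553} \approx -0.20779$)
$F U{\left(3,1 \right)} v = \frac{4 \cdot 2 \cdot 3 \frac{1}{4 + 1}}{5} \left(- \frac{9881}{47553}\right) = \frac{4 \cdot 2 \cdot 3 \cdot \frac{1}{5}}{5} \left(- \frac{9881}{47553}\right) = \frac{4}{5} \cdot \frac{6}{5} \left(- \frac{9881}{47553}\right) = \frac{24}{25} \left(- \frac{9881}{47553}\right) = - \frac{79048}{396275}$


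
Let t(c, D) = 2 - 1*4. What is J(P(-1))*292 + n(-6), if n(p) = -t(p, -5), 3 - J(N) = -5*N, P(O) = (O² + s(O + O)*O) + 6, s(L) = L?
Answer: 14018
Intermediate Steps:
P(O) = 6 + 3*O² (P(O) = (O² + (O + O)*O) + 6 = (O² + (2*O)*O) + 6 = (O² + 2*O²) + 6 = 3*O² + 6 = 6 + 3*O²)
t(c, D) = -2 (t(c, D) = 2 - 4 = -2)
J(N) = 3 + 5*N (J(N) = 3 - (-5)*N = 3 + 5*N)
n(p) = 2 (n(p) = -1*(-2) = 2)
J(P(-1))*292 + n(-6) = (3 + 5*(6 + 3*(-1)²))*292 + 2 = (3 + 5*(6 + 3*1))*292 + 2 = (3 + 5*(6 + 3))*292 + 2 = (3 + 5*9)*292 + 2 = (3 + 45)*292 + 2 = 48*292 + 2 = 14016 + 2 = 14018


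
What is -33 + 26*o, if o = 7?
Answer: 149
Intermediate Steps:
-33 + 26*o = -33 + 26*7 = -33 + 182 = 149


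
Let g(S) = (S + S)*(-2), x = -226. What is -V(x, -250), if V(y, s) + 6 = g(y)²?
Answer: -817210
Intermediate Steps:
g(S) = -4*S (g(S) = (2*S)*(-2) = -4*S)
V(y, s) = -6 + 16*y² (V(y, s) = -6 + (-4*y)² = -6 + 16*y²)
-V(x, -250) = -(-6 + 16*(-226)²) = -(-6 + 16*51076) = -(-6 + 817216) = -1*817210 = -817210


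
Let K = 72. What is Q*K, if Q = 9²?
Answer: 5832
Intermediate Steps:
Q = 81
Q*K = 81*72 = 5832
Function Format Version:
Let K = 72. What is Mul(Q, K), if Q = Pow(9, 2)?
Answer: 5832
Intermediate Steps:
Q = 81
Mul(Q, K) = Mul(81, 72) = 5832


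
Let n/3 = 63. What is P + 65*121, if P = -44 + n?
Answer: 8010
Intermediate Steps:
n = 189 (n = 3*63 = 189)
P = 145 (P = -44 + 189 = 145)
P + 65*121 = 145 + 65*121 = 145 + 7865 = 8010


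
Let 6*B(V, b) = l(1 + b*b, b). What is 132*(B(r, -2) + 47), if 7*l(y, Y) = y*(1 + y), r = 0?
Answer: 44088/7 ≈ 6298.3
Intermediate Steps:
l(y, Y) = y*(1 + y)/7 (l(y, Y) = (y*(1 + y))/7 = y*(1 + y)/7)
B(V, b) = (1 + b²)*(2 + b²)/42 (B(V, b) = ((1 + b*b)*(1 + (1 + b*b))/7)/6 = ((1 + b²)*(1 + (1 + b²))/7)/6 = ((1 + b²)*(2 + b²)/7)/6 = (1 + b²)*(2 + b²)/42)
132*(B(r, -2) + 47) = 132*((1 + (-2)²)*(2 + (-2)²)/42 + 47) = 132*((1 + 4)*(2 + 4)/42 + 47) = 132*((1/42)*5*6 + 47) = 132*(5/7 + 47) = 132*(334/7) = 44088/7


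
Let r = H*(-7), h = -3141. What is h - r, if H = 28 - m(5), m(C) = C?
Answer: -2980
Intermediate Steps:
H = 23 (H = 28 - 1*5 = 28 - 5 = 23)
r = -161 (r = 23*(-7) = -161)
h - r = -3141 - 1*(-161) = -3141 + 161 = -2980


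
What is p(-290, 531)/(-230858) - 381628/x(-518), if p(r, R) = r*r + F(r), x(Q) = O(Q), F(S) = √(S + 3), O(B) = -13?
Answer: 3388491674/115429 - I*√287/230858 ≈ 29356.0 - 7.3383e-5*I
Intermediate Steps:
F(S) = √(3 + S)
x(Q) = -13
p(r, R) = r² + √(3 + r) (p(r, R) = r*r + √(3 + r) = r² + √(3 + r))
p(-290, 531)/(-230858) - 381628/x(-518) = ((-290)² + √(3 - 290))/(-230858) - 381628/(-13) = (84100 + √(-287))*(-1/230858) - 381628*(-1/13) = (84100 + I*√287)*(-1/230858) + 29356 = (-42050/115429 - I*√287/230858) + 29356 = 3388491674/115429 - I*√287/230858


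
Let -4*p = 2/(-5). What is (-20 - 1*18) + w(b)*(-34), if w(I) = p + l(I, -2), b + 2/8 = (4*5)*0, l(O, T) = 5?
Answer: -1057/5 ≈ -211.40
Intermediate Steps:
p = ⅒ (p = -1/(2*(-5)) = -(-1)/(2*5) = -¼*(-⅖) = ⅒ ≈ 0.10000)
b = -¼ (b = -¼ + (4*5)*0 = -¼ + 20*0 = -¼ + 0 = -¼ ≈ -0.25000)
w(I) = 51/10 (w(I) = ⅒ + 5 = 51/10)
(-20 - 1*18) + w(b)*(-34) = (-20 - 1*18) + (51/10)*(-34) = (-20 - 18) - 867/5 = -38 - 867/5 = -1057/5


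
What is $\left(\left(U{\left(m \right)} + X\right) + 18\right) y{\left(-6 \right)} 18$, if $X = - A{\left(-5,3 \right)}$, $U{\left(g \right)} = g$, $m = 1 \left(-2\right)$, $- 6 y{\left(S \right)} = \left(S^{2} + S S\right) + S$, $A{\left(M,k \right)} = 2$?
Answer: $-2772$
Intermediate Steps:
$y{\left(S \right)} = - \frac{S^{2}}{3} - \frac{S}{6}$ ($y{\left(S \right)} = - \frac{\left(S^{2} + S S\right) + S}{6} = - \frac{\left(S^{2} + S^{2}\right) + S}{6} = - \frac{2 S^{2} + S}{6} = - \frac{S + 2 S^{2}}{6} = - \frac{S^{2}}{3} - \frac{S}{6}$)
$m = -2$
$X = -2$ ($X = \left(-1\right) 2 = -2$)
$\left(\left(U{\left(m \right)} + X\right) + 18\right) y{\left(-6 \right)} 18 = \left(\left(-2 - 2\right) + 18\right) \left(\left(- \frac{1}{6}\right) \left(-6\right) \left(1 + 2 \left(-6\right)\right)\right) 18 = \left(-4 + 18\right) \left(\left(- \frac{1}{6}\right) \left(-6\right) \left(1 - 12\right)\right) 18 = 14 \left(\left(- \frac{1}{6}\right) \left(-6\right) \left(-11\right)\right) 18 = 14 \left(-11\right) 18 = \left(-154\right) 18 = -2772$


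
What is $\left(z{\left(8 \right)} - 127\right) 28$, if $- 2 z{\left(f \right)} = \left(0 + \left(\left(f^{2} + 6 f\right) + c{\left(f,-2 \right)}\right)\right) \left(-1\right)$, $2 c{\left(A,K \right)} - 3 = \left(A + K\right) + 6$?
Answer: $-1883$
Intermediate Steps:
$c{\left(A,K \right)} = \frac{9}{2} + \frac{A}{2} + \frac{K}{2}$ ($c{\left(A,K \right)} = \frac{3}{2} + \frac{\left(A + K\right) + 6}{2} = \frac{3}{2} + \frac{6 + A + K}{2} = \frac{3}{2} + \left(3 + \frac{A}{2} + \frac{K}{2}\right) = \frac{9}{2} + \frac{A}{2} + \frac{K}{2}$)
$z{\left(f \right)} = \frac{7}{4} + \frac{f^{2}}{2} + \frac{13 f}{4}$ ($z{\left(f \right)} = - \frac{\left(0 + \left(\left(f^{2} + 6 f\right) + \left(\frac{9}{2} + \frac{f}{2} + \frac{1}{2} \left(-2\right)\right)\right)\right) \left(-1\right)}{2} = - \frac{\left(0 + \left(\left(f^{2} + 6 f\right) + \left(\frac{9}{2} + \frac{f}{2} - 1\right)\right)\right) \left(-1\right)}{2} = - \frac{\left(0 + \left(\left(f^{2} + 6 f\right) + \left(\frac{7}{2} + \frac{f}{2}\right)\right)\right) \left(-1\right)}{2} = - \frac{\left(0 + \left(\frac{7}{2} + f^{2} + \frac{13 f}{2}\right)\right) \left(-1\right)}{2} = - \frac{\left(\frac{7}{2} + f^{2} + \frac{13 f}{2}\right) \left(-1\right)}{2} = - \frac{- \frac{7}{2} - f^{2} - \frac{13 f}{2}}{2} = \frac{7}{4} + \frac{f^{2}}{2} + \frac{13 f}{4}$)
$\left(z{\left(8 \right)} - 127\right) 28 = \left(\left(\frac{7}{4} + \frac{8^{2}}{2} + \frac{13}{4} \cdot 8\right) - 127\right) 28 = \left(\left(\frac{7}{4} + \frac{1}{2} \cdot 64 + 26\right) - 127\right) 28 = \left(\left(\frac{7}{4} + 32 + 26\right) - 127\right) 28 = \left(\frac{239}{4} - 127\right) 28 = \left(- \frac{269}{4}\right) 28 = -1883$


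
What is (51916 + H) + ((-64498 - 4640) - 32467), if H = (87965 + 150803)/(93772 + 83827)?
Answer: -8824477943/177599 ≈ -49688.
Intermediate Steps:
H = 238768/177599 ≈ 1.3444
(51916 + H) + ((-64498 - 4640) - 32467) = (51916 + 238768/177599) + ((-64498 - 4640) - 32467) = 9220468452/177599 + (-69138 - 32467) = 9220468452/177599 - 101605 = -8824477943/177599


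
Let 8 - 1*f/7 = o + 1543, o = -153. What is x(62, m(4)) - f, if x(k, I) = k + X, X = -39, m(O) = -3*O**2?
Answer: 9697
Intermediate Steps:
x(k, I) = -39 + k (x(k, I) = k - 39 = -39 + k)
f = -9674 (f = 56 - 7*(-153 + 1543) = 56 - 7*1390 = 56 - 9730 = -9674)
x(62, m(4)) - f = (-39 + 62) - 1*(-9674) = 23 + 9674 = 9697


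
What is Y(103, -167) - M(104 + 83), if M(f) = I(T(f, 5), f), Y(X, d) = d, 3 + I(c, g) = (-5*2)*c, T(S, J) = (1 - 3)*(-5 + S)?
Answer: -3804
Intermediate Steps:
T(S, J) = 10 - 2*S (T(S, J) = -2*(-5 + S) = 10 - 2*S)
I(c, g) = -3 - 10*c (I(c, g) = -3 + (-5*2)*c = -3 - 10*c)
M(f) = -103 + 20*f (M(f) = -3 - 10*(10 - 2*f) = -3 + (-100 + 20*f) = -103 + 20*f)
Y(103, -167) - M(104 + 83) = -167 - (-103 + 20*(104 + 83)) = -167 - (-103 + 20*187) = -167 - (-103 + 3740) = -167 - 1*3637 = -167 - 3637 = -3804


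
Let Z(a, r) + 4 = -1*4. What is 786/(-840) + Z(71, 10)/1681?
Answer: -221331/235340 ≈ -0.94047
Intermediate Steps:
Z(a, r) = -8 (Z(a, r) = -4 - 1*4 = -4 - 4 = -8)
786/(-840) + Z(71, 10)/1681 = 786/(-840) - 8/1681 = 786*(-1/840) - 8*1/1681 = -131/140 - 8/1681 = -221331/235340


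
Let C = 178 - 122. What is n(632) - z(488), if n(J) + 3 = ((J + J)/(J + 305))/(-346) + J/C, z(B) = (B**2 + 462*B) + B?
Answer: -526594504782/1134707 ≈ -4.6408e+5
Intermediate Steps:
C = 56
z(B) = B**2 + 463*B
n(J) = -3 + J/56 - J/(173*(305 + J)) (n(J) = -3 + (((J + J)/(J + 305))/(-346) + J/56) = -3 + (((2*J)/(305 + J))*(-1/346) + J*(1/56)) = -3 + ((2*J/(305 + J))*(-1/346) + J/56) = -3 + (-J/(173*(305 + J)) + J/56) = -3 + (J/56 - J/(173*(305 + J))) = -3 + J/56 - J/(173*(305 + J)))
n(632) - z(488) = (-8864520 + 173*632**2 + 23645*632)/(9688*(305 + 632)) - 488*(463 + 488) = (1/9688)*(-8864520 + 173*399424 + 14943640)/937 - 488*951 = (1/9688)*(1/937)*(-8864520 + 69100352 + 14943640) - 1*464088 = (1/9688)*(1/937)*75179472 - 464088 = 9397434/1134707 - 464088 = -526594504782/1134707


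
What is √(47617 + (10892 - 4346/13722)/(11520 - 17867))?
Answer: 20*√225734647271575497/43546767 ≈ 218.21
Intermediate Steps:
√(47617 + (10892 - 4346/13722)/(11520 - 17867)) = √(47617 + (10892 - 4346*1/13722)/(-6347)) = √(47617 + (10892 - 2173/6861)*(-1/6347)) = √(47617 + (74727839/6861)*(-1/6347)) = √(47617 - 74727839/43546767) = √(2073491676400/43546767) = 20*√225734647271575497/43546767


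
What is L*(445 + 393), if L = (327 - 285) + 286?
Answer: 274864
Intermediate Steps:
L = 328 (L = 42 + 286 = 328)
L*(445 + 393) = 328*(445 + 393) = 328*838 = 274864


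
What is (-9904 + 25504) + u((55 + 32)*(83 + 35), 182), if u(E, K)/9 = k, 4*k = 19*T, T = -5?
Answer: 61545/4 ≈ 15386.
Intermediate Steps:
k = -95/4 (k = (19*(-5))/4 = (¼)*(-95) = -95/4 ≈ -23.750)
u(E, K) = -855/4 (u(E, K) = 9*(-95/4) = -855/4)
(-9904 + 25504) + u((55 + 32)*(83 + 35), 182) = (-9904 + 25504) - 855/4 = 15600 - 855/4 = 61545/4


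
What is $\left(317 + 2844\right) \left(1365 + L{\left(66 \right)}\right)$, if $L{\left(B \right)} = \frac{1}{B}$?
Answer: $\frac{284777651}{66} \approx 4.3148 \cdot 10^{6}$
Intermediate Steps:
$\left(317 + 2844\right) \left(1365 + L{\left(66 \right)}\right) = \left(317 + 2844\right) \left(1365 + \frac{1}{66}\right) = 3161 \left(1365 + \frac{1}{66}\right) = 3161 \cdot \frac{90091}{66} = \frac{284777651}{66}$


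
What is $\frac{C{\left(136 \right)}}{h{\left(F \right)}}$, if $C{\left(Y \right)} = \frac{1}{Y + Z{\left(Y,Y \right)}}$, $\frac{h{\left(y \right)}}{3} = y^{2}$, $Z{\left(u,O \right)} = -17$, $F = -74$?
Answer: $\frac{1}{1954932} \approx 5.1153 \cdot 10^{-7}$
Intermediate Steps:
$h{\left(y \right)} = 3 y^{2}$
$C{\left(Y \right)} = \frac{1}{-17 + Y}$ ($C{\left(Y \right)} = \frac{1}{Y - 17} = \frac{1}{-17 + Y}$)
$\frac{C{\left(136 \right)}}{h{\left(F \right)}} = \frac{1}{\left(-17 + 136\right) 3 \left(-74\right)^{2}} = \frac{1}{119 \cdot 3 \cdot 5476} = \frac{1}{119 \cdot 16428} = \frac{1}{119} \cdot \frac{1}{16428} = \frac{1}{1954932}$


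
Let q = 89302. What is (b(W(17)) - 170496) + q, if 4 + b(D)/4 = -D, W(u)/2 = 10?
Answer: -81290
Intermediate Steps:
W(u) = 20 (W(u) = 2*10 = 20)
b(D) = -16 - 4*D (b(D) = -16 + 4*(-D) = -16 - 4*D)
(b(W(17)) - 170496) + q = ((-16 - 4*20) - 170496) + 89302 = ((-16 - 80) - 170496) + 89302 = (-96 - 170496) + 89302 = -170592 + 89302 = -81290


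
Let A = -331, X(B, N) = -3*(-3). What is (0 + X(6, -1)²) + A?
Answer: -250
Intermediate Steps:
X(B, N) = 9
(0 + X(6, -1)²) + A = (0 + 9²) - 331 = (0 + 81) - 331 = 81 - 331 = -250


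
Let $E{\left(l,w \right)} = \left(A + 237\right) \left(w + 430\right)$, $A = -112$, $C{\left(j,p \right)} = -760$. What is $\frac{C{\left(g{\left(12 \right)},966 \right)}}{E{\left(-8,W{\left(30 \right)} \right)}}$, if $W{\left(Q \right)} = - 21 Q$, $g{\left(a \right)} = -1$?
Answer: $\frac{19}{625} \approx 0.0304$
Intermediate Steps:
$E{\left(l,w \right)} = 53750 + 125 w$ ($E{\left(l,w \right)} = \left(-112 + 237\right) \left(w + 430\right) = 125 \left(430 + w\right) = 53750 + 125 w$)
$\frac{C{\left(g{\left(12 \right)},966 \right)}}{E{\left(-8,W{\left(30 \right)} \right)}} = - \frac{760}{53750 + 125 \left(\left(-21\right) 30\right)} = - \frac{760}{53750 + 125 \left(-630\right)} = - \frac{760}{53750 - 78750} = - \frac{760}{-25000} = \left(-760\right) \left(- \frac{1}{25000}\right) = \frac{19}{625}$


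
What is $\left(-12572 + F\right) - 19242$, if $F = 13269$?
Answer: $-18545$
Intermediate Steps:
$\left(-12572 + F\right) - 19242 = \left(-12572 + 13269\right) - 19242 = 697 - 19242 = -18545$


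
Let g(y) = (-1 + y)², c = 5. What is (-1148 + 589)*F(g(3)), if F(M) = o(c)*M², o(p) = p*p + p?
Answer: -268320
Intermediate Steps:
o(p) = p + p² (o(p) = p² + p = p + p²)
F(M) = 30*M² (F(M) = (5*(1 + 5))*M² = (5*6)*M² = 30*M²)
(-1148 + 589)*F(g(3)) = (-1148 + 589)*(30*((-1 + 3)²)²) = -16770*(2²)² = -16770*4² = -16770*16 = -559*480 = -268320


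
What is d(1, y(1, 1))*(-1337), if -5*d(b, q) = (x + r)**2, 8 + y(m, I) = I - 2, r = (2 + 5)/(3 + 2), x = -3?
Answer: 85568/125 ≈ 684.54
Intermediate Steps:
r = 7/5 ≈ 1.4000
y(m, I) = -10 + I (y(m, I) = -8 + (I - 2) = -8 + (-2 + I) = -10 + I)
d(b, q) = -64/125 (d(b, q) = -(-3 + 7/5)**2/5 = -(-8/5)**2/5 = -1/5*64/25 = -64/125)
d(1, y(1, 1))*(-1337) = -64/125*(-1337) = 85568/125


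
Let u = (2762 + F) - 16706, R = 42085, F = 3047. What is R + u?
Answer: 31188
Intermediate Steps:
u = -10897 (u = (2762 + 3047) - 16706 = 5809 - 16706 = -10897)
R + u = 42085 - 10897 = 31188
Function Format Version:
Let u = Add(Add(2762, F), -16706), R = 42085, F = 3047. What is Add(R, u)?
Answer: 31188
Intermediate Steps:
u = -10897 (u = Add(Add(2762, 3047), -16706) = Add(5809, -16706) = -10897)
Add(R, u) = Add(42085, -10897) = 31188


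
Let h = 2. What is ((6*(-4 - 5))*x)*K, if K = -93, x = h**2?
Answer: 20088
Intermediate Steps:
x = 4 (x = 2**2 = 4)
((6*(-4 - 5))*x)*K = ((6*(-4 - 5))*4)*(-93) = ((6*(-9))*4)*(-93) = -54*4*(-93) = -216*(-93) = 20088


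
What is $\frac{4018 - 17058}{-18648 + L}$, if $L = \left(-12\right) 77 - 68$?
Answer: $\frac{326}{491} \approx 0.66395$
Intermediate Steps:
$L = -992$ ($L = -924 - 68 = -992$)
$\frac{4018 - 17058}{-18648 + L} = \frac{4018 - 17058}{-18648 - 992} = - \frac{13040}{-19640} = \left(-13040\right) \left(- \frac{1}{19640}\right) = \frac{326}{491}$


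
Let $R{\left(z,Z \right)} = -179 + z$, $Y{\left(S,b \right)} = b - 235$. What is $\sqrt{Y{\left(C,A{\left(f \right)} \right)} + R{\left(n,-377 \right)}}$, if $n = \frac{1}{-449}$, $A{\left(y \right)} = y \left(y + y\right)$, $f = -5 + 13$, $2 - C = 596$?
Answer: $\frac{i \sqrt{57658335}}{449} \approx 16.912 i$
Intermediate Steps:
$C = -594$ ($C = 2 - 596 = -594$)
$f = 8$
$A{\left(y \right)} = 2 y^{2}$ ($A{\left(y \right)} = y 2 y = 2 y^{2}$)
$Y{\left(S,b \right)} = -235 + b$ ($Y{\left(S,b \right)} = b - 235 = -235 + b$)
$n = - \frac{1}{449} \approx -0.0022272$
$\sqrt{Y{\left(C,A{\left(f \right)} \right)} + R{\left(n,-377 \right)}} = \sqrt{\left(-235 + 2 \cdot 8^{2}\right) - \frac{80372}{449}} = \sqrt{\left(-235 + 2 \cdot 64\right) - \frac{80372}{449}} = \sqrt{\left(-235 + 128\right) - \frac{80372}{449}} = \sqrt{-107 - \frac{80372}{449}} = \sqrt{- \frac{128415}{449}} = \frac{i \sqrt{57658335}}{449}$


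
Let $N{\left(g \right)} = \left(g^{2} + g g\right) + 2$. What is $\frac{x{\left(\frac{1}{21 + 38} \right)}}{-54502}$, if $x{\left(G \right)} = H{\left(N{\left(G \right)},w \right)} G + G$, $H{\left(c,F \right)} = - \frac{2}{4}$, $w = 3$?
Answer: $- \frac{1}{6431236} \approx -1.5549 \cdot 10^{-7}$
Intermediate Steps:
$N{\left(g \right)} = 2 + 2 g^{2}$ ($N{\left(g \right)} = \left(g^{2} + g^{2}\right) + 2 = 2 g^{2} + 2 = 2 + 2 g^{2}$)
$H{\left(c,F \right)} = - \frac{1}{2}$ ($H{\left(c,F \right)} = \left(-2\right) \frac{1}{4} = - \frac{1}{2}$)
$x{\left(G \right)} = \frac{G}{2}$ ($x{\left(G \right)} = - \frac{G}{2} + G = \frac{G}{2}$)
$\frac{x{\left(\frac{1}{21 + 38} \right)}}{-54502} = \frac{\frac{1}{2} \frac{1}{21 + 38}}{-54502} = \frac{1}{2 \cdot 59} \left(- \frac{1}{54502}\right) = \frac{1}{2} \cdot \frac{1}{59} \left(- \frac{1}{54502}\right) = \frac{1}{118} \left(- \frac{1}{54502}\right) = - \frac{1}{6431236}$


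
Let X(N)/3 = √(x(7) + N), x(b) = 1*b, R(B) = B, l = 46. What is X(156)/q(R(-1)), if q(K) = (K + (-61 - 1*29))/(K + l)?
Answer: -135*√163/91 ≈ -18.940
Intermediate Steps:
q(K) = (-90 + K)/(46 + K) (q(K) = (K + (-61 - 1*29))/(K + 46) = (K + (-61 - 29))/(46 + K) = (K - 90)/(46 + K) = (-90 + K)/(46 + K))
x(b) = b
X(N) = 3*√(7 + N)
X(156)/q(R(-1)) = (3*√(7 + 156))/(((-90 - 1)/(46 - 1))) = (3*√163)/((-91/45)) = (3*√163)/(((1/45)*(-91))) = (3*√163)/(-91/45) = (3*√163)*(-45/91) = -135*√163/91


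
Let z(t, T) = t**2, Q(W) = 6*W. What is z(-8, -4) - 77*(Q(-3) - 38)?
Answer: 4376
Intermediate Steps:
z(-8, -4) - 77*(Q(-3) - 38) = (-8)**2 - 77*(6*(-3) - 38) = 64 - 77*(-18 - 38) = 64 - 77*(-56) = 64 + 4312 = 4376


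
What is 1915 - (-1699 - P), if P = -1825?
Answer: 1789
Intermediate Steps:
1915 - (-1699 - P) = 1915 - (-1699 - 1*(-1825)) = 1915 - (-1699 + 1825) = 1915 - 1*126 = 1915 - 126 = 1789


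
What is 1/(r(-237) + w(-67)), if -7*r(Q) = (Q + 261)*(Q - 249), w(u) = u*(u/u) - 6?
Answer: 7/11153 ≈ 0.00062763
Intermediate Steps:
w(u) = -6 + u (w(u) = u*1 - 6 = u - 6 = -6 + u)
r(Q) = -(-249 + Q)*(261 + Q)/7 (r(Q) = -(Q + 261)*(Q - 249)/7 = -(261 + Q)*(-249 + Q)/7 = -(-249 + Q)*(261 + Q)/7)
1/(r(-237) + w(-67)) = 1/((64989/7 - 12/7*(-237) - ⅐*(-237)²) + (-6 - 67)) = 1/((64989/7 + 2844/7 - ⅐*56169) - 73) = 1/((64989/7 + 2844/7 - 56169/7) - 73) = 1/(11664/7 - 73) = 1/(11153/7) = 7/11153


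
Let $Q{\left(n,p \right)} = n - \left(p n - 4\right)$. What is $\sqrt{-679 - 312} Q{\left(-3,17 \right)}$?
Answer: $52 i \sqrt{991} \approx 1637.0 i$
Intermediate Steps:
$Q{\left(n,p \right)} = 4 + n - n p$ ($Q{\left(n,p \right)} = n - \left(n p - 4\right) = n - \left(-4 + n p\right) = 4 + n - n p$)
$\sqrt{-679 - 312} Q{\left(-3,17 \right)} = \sqrt{-679 - 312} \left(4 - 3 - \left(-3\right) 17\right) = \sqrt{-991} \left(4 - 3 + 51\right) = i \sqrt{991} \cdot 52 = 52 i \sqrt{991}$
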